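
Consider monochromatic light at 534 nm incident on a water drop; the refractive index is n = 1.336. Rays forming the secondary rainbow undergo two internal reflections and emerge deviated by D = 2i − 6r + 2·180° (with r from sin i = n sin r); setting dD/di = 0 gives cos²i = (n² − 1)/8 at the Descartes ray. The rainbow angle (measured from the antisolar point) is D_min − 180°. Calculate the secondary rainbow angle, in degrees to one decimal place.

cos²i = (1.78490 − 1)/8 = 0.09811; i = arccos(0.31323) = 71.746°.
sin r = sin 71.746°/1.336 = 0.71084; r = 45.303°.
D_min = 2·71.746° − 6·45.303° + 360° = 231.674°.
Rainbow angle = D_min − 180° = 51.674°.

51.7°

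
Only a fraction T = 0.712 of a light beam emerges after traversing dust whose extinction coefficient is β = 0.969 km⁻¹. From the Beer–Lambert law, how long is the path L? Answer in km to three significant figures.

Beer–Lambert: T = exp(−βL) ⇒ L = −ln(T)/β = −ln(0.712)/0.969 = 0.3397/0.969 = 0.3505 km.

0.351 km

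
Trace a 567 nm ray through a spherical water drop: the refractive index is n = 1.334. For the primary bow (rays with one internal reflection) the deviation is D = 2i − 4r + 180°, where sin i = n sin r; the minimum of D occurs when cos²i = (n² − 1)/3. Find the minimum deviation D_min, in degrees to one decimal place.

cos²i = (1.77956 − 1)/3 = 0.25985; i = arccos(0.50976) = 59.352°.
sin r = sin 59.352°/1.334 = 0.64492; r = 40.159°.
D_min = 2·59.352° − 4·40.159° + 180° = 138.067°.

138.1°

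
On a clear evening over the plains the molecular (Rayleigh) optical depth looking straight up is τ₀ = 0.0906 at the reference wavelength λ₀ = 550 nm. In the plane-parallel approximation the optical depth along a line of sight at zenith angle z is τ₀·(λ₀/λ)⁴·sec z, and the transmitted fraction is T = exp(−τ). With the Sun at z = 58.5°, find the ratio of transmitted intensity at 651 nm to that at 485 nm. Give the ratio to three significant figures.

Airmass: sec 58.5° = 1.9139.
τ(651 nm) = 0.0906 × (550/651)⁴ × 1.9139 = 0.0906 × 0.5095 × 1.9139 = 0.0883.
τ(485 nm) = 0.0906 × (550/485)⁴ × 1.9139 = 0.0906 × 1.6538 × 1.9139 = 0.2868.
T(651)/T(485) = exp(τ_B − τ_A) = exp(0.1984) = 1.2195.

1.22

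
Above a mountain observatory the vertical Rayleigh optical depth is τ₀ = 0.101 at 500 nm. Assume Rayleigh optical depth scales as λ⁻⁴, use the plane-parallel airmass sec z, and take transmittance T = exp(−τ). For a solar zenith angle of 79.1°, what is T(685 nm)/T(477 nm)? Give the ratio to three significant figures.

Airmass: sec 79.1° = 5.2883.
τ(685 nm) = 0.101 × (500/685)⁴ × 5.2883 = 0.101 × 0.2839 × 5.2883 = 0.1516.
τ(477 nm) = 0.101 × (500/477)⁴ × 5.2883 = 0.101 × 1.2073 × 5.2883 = 0.6448.
T(685)/T(477) = exp(τ_B − τ_A) = exp(0.4932) = 1.6376.

1.64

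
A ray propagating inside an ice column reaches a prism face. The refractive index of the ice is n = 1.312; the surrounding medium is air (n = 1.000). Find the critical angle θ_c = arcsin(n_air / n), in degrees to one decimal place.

49.7°

sin θ_c = n_air / n = 1.000 / 1.312 = 0.7622.
θ_c = arcsin(0.7622) = 49.66°.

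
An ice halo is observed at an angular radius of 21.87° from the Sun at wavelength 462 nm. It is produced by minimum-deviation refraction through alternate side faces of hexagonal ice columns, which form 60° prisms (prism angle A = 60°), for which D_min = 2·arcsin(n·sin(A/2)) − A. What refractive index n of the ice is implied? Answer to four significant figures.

Rearranging: n = sin((D_min + A)/2) / sin(A/2).
(D_min + A)/2 = (21.87° + 60°)/2 = 40.935°.
n = sin 40.935° / sin 30° = 0.6552 / 0.5000 = 1.3104.

1.310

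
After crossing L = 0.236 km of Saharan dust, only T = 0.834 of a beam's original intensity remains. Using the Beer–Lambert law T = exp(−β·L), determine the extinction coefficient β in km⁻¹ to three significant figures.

Beer–Lambert: T = exp(−βL) ⇒ β = −ln(T)/L = −ln(0.834)/0.236 = 0.1815/0.236 = 0.7692 km⁻¹.

0.769 km⁻¹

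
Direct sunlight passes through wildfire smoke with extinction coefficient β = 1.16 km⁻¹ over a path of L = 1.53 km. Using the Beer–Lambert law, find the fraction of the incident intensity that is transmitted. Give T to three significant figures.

τ = β·L = 1.16 × 1.53 = 1.7748.
T = exp(−1.7748) = 0.1695.

0.170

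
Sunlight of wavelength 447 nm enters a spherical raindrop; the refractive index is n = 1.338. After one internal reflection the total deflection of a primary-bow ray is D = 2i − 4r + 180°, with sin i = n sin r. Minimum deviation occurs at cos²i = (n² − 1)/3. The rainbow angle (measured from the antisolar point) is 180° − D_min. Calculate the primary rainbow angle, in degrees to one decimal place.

cos²i = (1.79024 − 1)/3 = 0.26341; i = arccos(0.51324) = 59.120°.
sin r = sin 59.120°/1.338 = 0.64144; r = 39.899°.
D_min = 2·59.120° − 4·39.899° + 180° = 138.643°.
Rainbow angle = 180° − D_min = 41.357°.

41.4°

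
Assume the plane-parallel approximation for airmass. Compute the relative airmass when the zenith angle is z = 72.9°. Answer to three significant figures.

3.40

X = sec z = 1/cos 72.9° = 1/0.2940 = 3.4009.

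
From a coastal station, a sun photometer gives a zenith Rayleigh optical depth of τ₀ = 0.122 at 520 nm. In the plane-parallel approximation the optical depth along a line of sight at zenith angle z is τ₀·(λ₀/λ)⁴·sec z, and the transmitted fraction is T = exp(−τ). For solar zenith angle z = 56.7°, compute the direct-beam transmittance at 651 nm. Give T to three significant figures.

sec 56.7° = 1.8214.
τ = 0.122 × (520/651)⁴ × 1.8214 = 0.122 × 0.4071 × 1.8214 = 0.0905.
T = exp(−0.0905) = 0.9135.

0.914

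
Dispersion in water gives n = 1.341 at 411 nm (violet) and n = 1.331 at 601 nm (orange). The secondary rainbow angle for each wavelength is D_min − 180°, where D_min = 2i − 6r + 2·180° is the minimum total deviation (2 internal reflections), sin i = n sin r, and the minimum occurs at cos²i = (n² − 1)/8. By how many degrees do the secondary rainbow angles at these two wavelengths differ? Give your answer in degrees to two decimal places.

At 411 nm (n = 1.341): cos²i = 0.09979 → i = 71.586°, r = 45.034°, D_min = 232.966°, rainbow angle = 52.966°.
At 601 nm (n = 1.331): cos²i = 0.09645 → i = 71.907°, r = 45.575°, D_min = 230.365°, rainbow angle = 50.365°.
Angular width = |52.966° − 50.365°| = 2.601°.

2.60°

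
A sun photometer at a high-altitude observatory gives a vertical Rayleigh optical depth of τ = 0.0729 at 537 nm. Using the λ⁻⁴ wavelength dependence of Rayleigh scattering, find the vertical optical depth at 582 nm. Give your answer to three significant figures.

0.0528

τ(582 nm) = τ(537 nm) × (537/582)⁴ = 0.0729 × (0.9227)⁴ = 0.0729 × 0.7248 = 0.0528.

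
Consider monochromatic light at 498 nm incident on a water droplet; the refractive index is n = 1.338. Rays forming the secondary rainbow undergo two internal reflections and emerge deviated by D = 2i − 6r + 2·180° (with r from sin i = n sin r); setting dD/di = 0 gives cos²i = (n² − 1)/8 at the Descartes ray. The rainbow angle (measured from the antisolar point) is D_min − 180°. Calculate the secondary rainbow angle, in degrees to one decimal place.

cos²i = (1.79024 − 1)/8 = 0.09878; i = arccos(0.31429) = 71.682°.
sin r = sin 71.682°/1.338 = 0.70951; r = 45.195°.
D_min = 2·71.682° − 6·45.195° + 360° = 232.193°.
Rainbow angle = D_min − 180° = 52.193°.

52.2°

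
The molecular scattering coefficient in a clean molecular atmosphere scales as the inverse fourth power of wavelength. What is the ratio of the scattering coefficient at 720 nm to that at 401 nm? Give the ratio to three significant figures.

Rayleigh scattering ∝ λ⁻⁴, so the ratio of coefficients is the inverse fourth power of the wavelength ratio.
σ(720)/σ(401) = (401/720)⁴ = (0.5569)⁴ = 0.09622.

0.0962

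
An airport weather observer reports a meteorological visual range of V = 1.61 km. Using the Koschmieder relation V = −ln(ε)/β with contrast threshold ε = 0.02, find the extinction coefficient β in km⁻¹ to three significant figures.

β = −ln(0.02) / V = 3.912 / 1.61 = 2.4298 km⁻¹.

2.43 km⁻¹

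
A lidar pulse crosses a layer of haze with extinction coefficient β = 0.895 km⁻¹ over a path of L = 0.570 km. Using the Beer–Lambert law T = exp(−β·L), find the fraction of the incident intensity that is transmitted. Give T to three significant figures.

τ = β·L = 0.895 × 0.570 = 0.5101.
T = exp(−0.5101) = 0.6004.

0.600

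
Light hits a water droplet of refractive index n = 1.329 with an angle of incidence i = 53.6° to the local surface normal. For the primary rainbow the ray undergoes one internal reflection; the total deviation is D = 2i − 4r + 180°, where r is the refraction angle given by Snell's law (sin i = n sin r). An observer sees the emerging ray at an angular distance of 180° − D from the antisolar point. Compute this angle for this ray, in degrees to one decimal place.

sin r = sin 53.6° / 1.329 = 0.8049/1.329 = 0.6056; r = 37.27°.
D = 2·53.6° − 4·37.27° + 180° = 107.20° − 149.10° + 180° = 138.10°.
Angle from antisolar point = 180° − D = 41.90°.

41.9°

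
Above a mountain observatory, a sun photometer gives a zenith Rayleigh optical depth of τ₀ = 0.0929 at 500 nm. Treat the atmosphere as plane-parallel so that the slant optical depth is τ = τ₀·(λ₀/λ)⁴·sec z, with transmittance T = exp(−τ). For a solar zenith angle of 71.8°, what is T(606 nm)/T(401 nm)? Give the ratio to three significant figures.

Airmass: sec 71.8° = 3.2017.
τ(606 nm) = 0.0929 × (500/606)⁴ × 3.2017 = 0.0929 × 0.4634 × 3.2017 = 0.1378.
τ(401 nm) = 0.0929 × (500/401)⁴ × 3.2017 = 0.0929 × 2.4171 × 3.2017 = 0.7189.
T(606)/T(401) = exp(τ_B − τ_A) = exp(0.5811) = 1.7880.

1.79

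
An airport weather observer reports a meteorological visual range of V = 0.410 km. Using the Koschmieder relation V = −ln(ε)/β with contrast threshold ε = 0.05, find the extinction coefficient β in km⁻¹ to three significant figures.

7.31 km⁻¹

β = −ln(0.05) / V = 2.996 / 0.410 = 7.3067 km⁻¹.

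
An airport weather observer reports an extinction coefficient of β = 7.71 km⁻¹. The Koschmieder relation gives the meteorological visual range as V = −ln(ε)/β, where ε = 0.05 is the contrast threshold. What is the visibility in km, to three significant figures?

V = −ln(0.05) / 7.71 = 2.996 / 7.71 = 0.3886 km.

0.389 km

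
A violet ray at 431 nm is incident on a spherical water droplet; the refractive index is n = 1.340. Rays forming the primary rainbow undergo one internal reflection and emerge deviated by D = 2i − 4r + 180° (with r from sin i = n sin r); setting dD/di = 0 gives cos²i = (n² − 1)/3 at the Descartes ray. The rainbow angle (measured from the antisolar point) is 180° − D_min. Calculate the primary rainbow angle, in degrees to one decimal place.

41.1°

cos²i = (1.79560 − 1)/3 = 0.26520; i = arccos(0.51498) = 59.004°.
sin r = sin 59.004°/1.340 = 0.63971; r = 39.770°.
D_min = 2·59.004° − 4·39.770° + 180° = 138.929°.
Rainbow angle = 180° − D_min = 41.071°.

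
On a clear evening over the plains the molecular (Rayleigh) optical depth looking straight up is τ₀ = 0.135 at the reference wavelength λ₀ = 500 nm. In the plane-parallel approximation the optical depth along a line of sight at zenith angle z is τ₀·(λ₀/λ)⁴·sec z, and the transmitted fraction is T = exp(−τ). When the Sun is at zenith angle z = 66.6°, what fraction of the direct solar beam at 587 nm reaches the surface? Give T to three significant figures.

0.836

sec 66.6° = 2.5180.
τ = 0.135 × (500/587)⁴ × 2.5180 = 0.135 × 0.5264 × 2.5180 = 0.1789.
T = exp(−0.1789) = 0.8362.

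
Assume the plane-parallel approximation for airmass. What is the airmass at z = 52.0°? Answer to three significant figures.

X = sec z = 1/cos 52.0° = 1/0.6157 = 1.6243.

1.62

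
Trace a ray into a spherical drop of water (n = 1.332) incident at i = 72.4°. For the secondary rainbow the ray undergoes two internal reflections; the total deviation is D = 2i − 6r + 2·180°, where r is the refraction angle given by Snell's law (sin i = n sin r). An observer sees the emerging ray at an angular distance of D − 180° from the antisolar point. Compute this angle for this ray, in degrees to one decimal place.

50.6°

sin r = sin 72.4° / 1.332 = 0.9532/1.332 = 0.7156; r = 45.69°.
D = 2·72.4° − 6·45.69° + 2·180° = 144.80° − 274.16° + 360° = 230.64°.
Angle from antisolar point = D − 180° = 50.64°.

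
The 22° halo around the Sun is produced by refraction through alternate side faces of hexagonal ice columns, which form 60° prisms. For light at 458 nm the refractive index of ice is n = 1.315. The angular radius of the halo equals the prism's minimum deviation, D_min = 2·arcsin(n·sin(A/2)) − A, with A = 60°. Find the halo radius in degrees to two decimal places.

n·sin(A/2) = 1.315 × sin 30° = 1.315 × 0.5000 = 0.6575.
D_min = 2·arcsin(0.6575) − 60° = 2 × 41.109° − 60° = 22.219°.

22.22°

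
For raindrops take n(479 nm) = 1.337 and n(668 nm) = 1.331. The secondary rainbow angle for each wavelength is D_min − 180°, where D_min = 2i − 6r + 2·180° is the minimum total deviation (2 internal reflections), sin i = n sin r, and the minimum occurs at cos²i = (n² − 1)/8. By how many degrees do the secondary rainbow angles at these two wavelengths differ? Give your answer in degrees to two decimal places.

1.57°

At 479 nm (n = 1.337): cos²i = 0.09845 → i = 71.714°, r = 45.249°, D_min = 231.934°, rainbow angle = 51.934°.
At 668 nm (n = 1.331): cos²i = 0.09645 → i = 71.907°, r = 45.575°, D_min = 230.365°, rainbow angle = 50.365°.
Angular width = |51.934° − 50.365°| = 1.569°.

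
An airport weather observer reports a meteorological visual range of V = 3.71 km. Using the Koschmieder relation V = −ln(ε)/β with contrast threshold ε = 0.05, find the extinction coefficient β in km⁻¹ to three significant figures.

β = −ln(0.05) / V = 2.996 / 3.71 = 0.8075 km⁻¹.

0.807 km⁻¹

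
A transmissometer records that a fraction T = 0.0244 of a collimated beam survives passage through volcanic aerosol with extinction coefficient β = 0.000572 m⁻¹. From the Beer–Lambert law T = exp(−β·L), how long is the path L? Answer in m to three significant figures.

6490 m

Beer–Lambert: T = exp(−βL) ⇒ L = −ln(T)/β = −ln(0.0244)/0.000572 = 3.7132/0.000572 = 6492 m.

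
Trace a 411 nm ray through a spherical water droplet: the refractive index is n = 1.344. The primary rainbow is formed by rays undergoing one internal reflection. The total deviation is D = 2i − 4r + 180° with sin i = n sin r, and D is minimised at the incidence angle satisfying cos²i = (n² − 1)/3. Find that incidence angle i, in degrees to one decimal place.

cos²i = (1.344² − 1)/3 = (1.80634 − 1)/3 = 0.26878.
cos i = 0.51844, so i = 58.772°.

58.8°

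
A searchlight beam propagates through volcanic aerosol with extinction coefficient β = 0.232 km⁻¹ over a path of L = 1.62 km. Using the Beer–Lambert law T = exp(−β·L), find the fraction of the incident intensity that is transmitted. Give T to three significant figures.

0.687

τ = β·L = 0.232 × 1.62 = 0.3758.
T = exp(−0.3758) = 0.6867.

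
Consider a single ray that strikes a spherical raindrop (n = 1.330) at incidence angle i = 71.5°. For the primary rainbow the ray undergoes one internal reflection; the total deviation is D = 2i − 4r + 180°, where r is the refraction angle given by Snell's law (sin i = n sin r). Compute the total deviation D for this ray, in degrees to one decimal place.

141.1°

sin r = sin 71.5° / 1.330 = 0.9483/1.330 = 0.7130; r = 45.48°.
D = 2·71.5° − 4·45.48° + 180° = 143.00° − 181.93° + 180° = 141.07°.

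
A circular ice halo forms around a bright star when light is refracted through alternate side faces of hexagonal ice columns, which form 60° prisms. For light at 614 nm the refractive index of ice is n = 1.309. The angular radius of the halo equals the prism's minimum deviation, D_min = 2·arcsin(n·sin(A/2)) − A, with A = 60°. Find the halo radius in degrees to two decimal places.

21.76°

n·sin(A/2) = 1.309 × sin 30° = 1.309 × 0.5000 = 0.6545.
D_min = 2·arcsin(0.6545) − 60° = 2 × 40.882° − 60° = 21.763°.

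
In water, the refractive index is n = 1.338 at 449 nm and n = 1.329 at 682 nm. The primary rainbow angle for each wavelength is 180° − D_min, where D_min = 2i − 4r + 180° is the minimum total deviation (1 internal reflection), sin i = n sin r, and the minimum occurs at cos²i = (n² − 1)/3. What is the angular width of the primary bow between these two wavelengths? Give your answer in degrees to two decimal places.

1.31°

At 449 nm (n = 1.338): cos²i = 0.26341 → i = 59.120°, r = 39.899°, D_min = 138.643°, rainbow angle = 41.357°.
At 682 nm (n = 1.329): cos²i = 0.25541 → i = 59.643°, r = 40.487°, D_min = 137.337°, rainbow angle = 42.663°.
Angular width = |41.357° − 42.663°| = 1.307°.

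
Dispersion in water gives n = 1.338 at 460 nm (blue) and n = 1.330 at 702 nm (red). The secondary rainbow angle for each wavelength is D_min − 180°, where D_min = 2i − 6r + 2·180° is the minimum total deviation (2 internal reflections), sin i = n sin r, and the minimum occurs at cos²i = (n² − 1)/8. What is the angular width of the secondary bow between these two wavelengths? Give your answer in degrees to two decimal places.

2.09°

At 460 nm (n = 1.338): cos²i = 0.09878 → i = 71.682°, r = 45.195°, D_min = 232.193°, rainbow angle = 52.193°.
At 702 nm (n = 1.330): cos²i = 0.09611 → i = 71.940°, r = 45.630°, D_min = 230.101°, rainbow angle = 50.101°.
Angular width = |52.193° − 50.101°| = 2.092°.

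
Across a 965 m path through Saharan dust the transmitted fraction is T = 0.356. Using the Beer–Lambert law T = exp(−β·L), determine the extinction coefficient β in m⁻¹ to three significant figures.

0.00107 m⁻¹

Beer–Lambert: T = exp(−βL) ⇒ β = −ln(T)/L = −ln(0.356)/965 = 1.0328/965 = 0.00107 m⁻¹.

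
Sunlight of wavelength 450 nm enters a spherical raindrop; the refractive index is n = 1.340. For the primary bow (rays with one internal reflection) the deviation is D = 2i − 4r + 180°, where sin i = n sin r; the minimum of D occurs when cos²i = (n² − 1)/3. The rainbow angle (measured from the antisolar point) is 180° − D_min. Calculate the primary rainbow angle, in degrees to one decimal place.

41.1°

cos²i = (1.79560 − 1)/3 = 0.26520; i = arccos(0.51498) = 59.004°.
sin r = sin 59.004°/1.340 = 0.63971; r = 39.770°.
D_min = 2·59.004° − 4·39.770° + 180° = 138.929°.
Rainbow angle = 180° − D_min = 41.071°.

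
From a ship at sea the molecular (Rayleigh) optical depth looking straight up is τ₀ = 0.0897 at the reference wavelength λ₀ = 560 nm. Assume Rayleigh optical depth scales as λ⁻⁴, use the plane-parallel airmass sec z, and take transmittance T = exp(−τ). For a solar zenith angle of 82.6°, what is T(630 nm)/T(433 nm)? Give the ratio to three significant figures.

4.54

Airmass: sec 82.6° = 7.7642.
τ(630 nm) = 0.0897 × (560/630)⁴ × 7.7642 = 0.0897 × 0.6243 × 7.7642 = 0.4348.
τ(433 nm) = 0.0897 × (560/433)⁴ × 7.7642 = 0.0897 × 2.7977 × 7.7642 = 1.9485.
T(630)/T(433) = exp(τ_B − τ_A) = exp(1.5137) = 4.5434.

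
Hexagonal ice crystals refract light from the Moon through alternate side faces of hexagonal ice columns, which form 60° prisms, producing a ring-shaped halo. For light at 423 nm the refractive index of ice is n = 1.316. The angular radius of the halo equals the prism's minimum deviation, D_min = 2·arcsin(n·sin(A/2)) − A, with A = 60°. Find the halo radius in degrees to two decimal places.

n·sin(A/2) = 1.316 × sin 30° = 1.316 × 0.5000 = 0.6580.
D_min = 2·arcsin(0.6580) − 60° = 2 × 41.148° − 60° = 22.295°.

22.30°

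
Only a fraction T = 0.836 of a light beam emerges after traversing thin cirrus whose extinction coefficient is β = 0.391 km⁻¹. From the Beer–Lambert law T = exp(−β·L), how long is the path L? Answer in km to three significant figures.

Beer–Lambert: T = exp(−βL) ⇒ L = −ln(T)/β = −ln(0.836)/0.391 = 0.1791/0.391 = 0.4581 km.

0.458 km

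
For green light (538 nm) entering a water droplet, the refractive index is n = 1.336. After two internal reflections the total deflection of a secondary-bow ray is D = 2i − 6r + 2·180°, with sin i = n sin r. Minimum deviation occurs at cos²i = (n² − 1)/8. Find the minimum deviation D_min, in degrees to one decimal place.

cos²i = (1.78490 − 1)/8 = 0.09811; i = arccos(0.31323) = 71.746°.
sin r = sin 71.746°/1.336 = 0.71084; r = 45.303°.
D_min = 2·71.746° − 6·45.303° + 360° = 231.674°.

231.7°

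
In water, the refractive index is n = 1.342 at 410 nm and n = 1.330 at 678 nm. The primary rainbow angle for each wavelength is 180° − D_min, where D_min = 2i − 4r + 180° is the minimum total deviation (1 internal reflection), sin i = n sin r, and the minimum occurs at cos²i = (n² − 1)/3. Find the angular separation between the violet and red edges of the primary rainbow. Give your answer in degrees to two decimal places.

1.73°

At 410 nm (n = 1.342): cos²i = 0.26699 → i = 58.888°, r = 39.641°, D_min = 139.213°, rainbow angle = 40.787°.
At 678 nm (n = 1.330): cos²i = 0.25630 → i = 59.585°, r = 40.422°, D_min = 137.484°, rainbow angle = 42.516°.
Angular width = |40.787° − 42.516°| = 1.729°.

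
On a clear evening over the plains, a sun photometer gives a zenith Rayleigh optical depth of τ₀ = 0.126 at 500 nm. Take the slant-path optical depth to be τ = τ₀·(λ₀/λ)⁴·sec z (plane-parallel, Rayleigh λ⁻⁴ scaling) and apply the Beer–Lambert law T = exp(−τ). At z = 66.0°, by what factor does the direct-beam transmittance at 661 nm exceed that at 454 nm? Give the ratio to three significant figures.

1.43

Airmass: sec 66.0° = 2.4586.
τ(661 nm) = 0.126 × (500/661)⁴ × 2.4586 = 0.126 × 0.3274 × 2.4586 = 0.1014.
τ(454 nm) = 0.126 × (500/454)⁴ × 2.4586 = 0.126 × 1.4711 × 2.4586 = 0.4557.
T(661)/T(454) = exp(τ_B − τ_A) = exp(0.3543) = 1.4252.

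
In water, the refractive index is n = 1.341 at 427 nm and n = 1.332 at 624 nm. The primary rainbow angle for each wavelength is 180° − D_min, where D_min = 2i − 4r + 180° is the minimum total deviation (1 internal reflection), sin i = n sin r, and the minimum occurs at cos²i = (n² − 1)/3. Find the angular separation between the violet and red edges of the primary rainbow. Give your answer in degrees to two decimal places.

At 427 nm (n = 1.341): cos²i = 0.26609 → i = 58.946°, r = 39.705°, D_min = 139.071°, rainbow angle = 40.929°.
At 624 nm (n = 1.332): cos²i = 0.25807 → i = 59.469°, r = 40.290°, D_min = 137.776°, rainbow angle = 42.224°.
Angular width = |40.929° − 42.224°| = 1.295°.

1.29°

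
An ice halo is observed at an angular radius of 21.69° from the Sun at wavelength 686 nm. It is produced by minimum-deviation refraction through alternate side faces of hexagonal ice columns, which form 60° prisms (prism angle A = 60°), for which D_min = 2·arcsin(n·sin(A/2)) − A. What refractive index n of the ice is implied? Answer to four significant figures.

Rearranging: n = sin((D_min + A)/2) / sin(A/2).
(D_min + A)/2 = (21.69° + 60°)/2 = 40.845°.
n = sin 40.845° / sin 30° = 0.6540 / 0.5000 = 1.3080.

1.308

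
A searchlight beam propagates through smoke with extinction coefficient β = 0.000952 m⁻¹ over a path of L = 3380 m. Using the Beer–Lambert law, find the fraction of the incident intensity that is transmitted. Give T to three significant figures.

0.0400

τ = β·L = 0.000952 × 3380 = 3.2178.
T = exp(−3.2178) = 0.0400.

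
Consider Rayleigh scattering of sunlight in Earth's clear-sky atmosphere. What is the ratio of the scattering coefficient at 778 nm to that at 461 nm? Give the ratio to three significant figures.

Rayleigh scattering ∝ λ⁻⁴, so the ratio of coefficients is the inverse fourth power of the wavelength ratio.
σ(778)/σ(461) = (461/778)⁴ = (0.5925)⁴ = 0.1233.

0.123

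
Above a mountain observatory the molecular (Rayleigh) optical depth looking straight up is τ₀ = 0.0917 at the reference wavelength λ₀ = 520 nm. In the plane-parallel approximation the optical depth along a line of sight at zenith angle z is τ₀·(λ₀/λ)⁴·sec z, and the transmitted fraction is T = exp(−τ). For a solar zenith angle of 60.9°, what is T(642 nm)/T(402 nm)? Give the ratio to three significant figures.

Airmass: sec 60.9° = 2.0562.
τ(642 nm) = 0.0917 × (520/642)⁴ × 2.0562 = 0.0917 × 0.4304 × 2.0562 = 0.0812.
τ(402 nm) = 0.0917 × (520/402)⁴ × 2.0562 = 0.0917 × 2.7997 × 2.0562 = 0.5279.
T(642)/T(402) = exp(τ_B − τ_A) = exp(0.4467) = 1.5632.

1.56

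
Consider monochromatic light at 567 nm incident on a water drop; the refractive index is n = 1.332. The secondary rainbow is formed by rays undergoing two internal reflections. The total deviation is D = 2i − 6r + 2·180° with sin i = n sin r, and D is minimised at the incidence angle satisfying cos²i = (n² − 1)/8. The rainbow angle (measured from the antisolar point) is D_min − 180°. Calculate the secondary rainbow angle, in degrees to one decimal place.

cos²i = (1.77422 − 1)/8 = 0.09678; i = arccos(0.31109) = 71.875°.
sin r = sin 71.875°/1.332 = 0.71350; r = 45.520°.
D_min = 2·71.875° − 6·45.520° + 360° = 230.628°.
Rainbow angle = D_min − 180° = 50.628°.

50.6°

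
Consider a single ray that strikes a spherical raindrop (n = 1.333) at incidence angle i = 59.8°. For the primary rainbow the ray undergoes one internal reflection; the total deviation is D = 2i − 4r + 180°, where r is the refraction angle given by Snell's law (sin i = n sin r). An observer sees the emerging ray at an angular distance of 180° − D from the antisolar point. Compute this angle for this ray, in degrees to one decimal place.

sin r = sin 59.8° / 1.333 = 0.8643/1.333 = 0.6484; r = 40.42°.
D = 2·59.8° − 4·40.42° + 180° = 119.60° − 161.67° + 180° = 137.93°.
Angle from antisolar point = 180° − D = 42.07°.

42.1°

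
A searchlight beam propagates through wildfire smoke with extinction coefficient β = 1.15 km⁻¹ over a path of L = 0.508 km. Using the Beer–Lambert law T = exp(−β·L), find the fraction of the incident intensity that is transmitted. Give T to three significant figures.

τ = β·L = 1.15 × 0.508 = 0.5842.
T = exp(−0.5842) = 0.5576.

0.558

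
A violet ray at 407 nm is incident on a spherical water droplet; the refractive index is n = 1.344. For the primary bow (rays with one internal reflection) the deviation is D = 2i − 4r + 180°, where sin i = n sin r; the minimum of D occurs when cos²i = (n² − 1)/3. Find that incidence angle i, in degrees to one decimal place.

cos²i = (1.344² − 1)/3 = (1.80634 − 1)/3 = 0.26878.
cos i = 0.51844, so i = 58.772°.

58.8°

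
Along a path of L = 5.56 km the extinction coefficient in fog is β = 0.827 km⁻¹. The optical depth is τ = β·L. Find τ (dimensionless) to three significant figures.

τ = β·L = 0.827 × 5.56 = 4.5981.

4.60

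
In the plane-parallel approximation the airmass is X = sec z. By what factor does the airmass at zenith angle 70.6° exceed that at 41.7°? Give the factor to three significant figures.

X(70.6°)/X(41.7°) = sec 70.6° / sec 41.7° = cos 41.7° / cos 70.6° = 0.7466/0.3322 = 2.2478.

2.25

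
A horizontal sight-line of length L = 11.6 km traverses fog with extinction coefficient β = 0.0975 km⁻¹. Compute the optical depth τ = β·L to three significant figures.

1.13

τ = β·L = 0.0975 × 11.6 = 1.1310.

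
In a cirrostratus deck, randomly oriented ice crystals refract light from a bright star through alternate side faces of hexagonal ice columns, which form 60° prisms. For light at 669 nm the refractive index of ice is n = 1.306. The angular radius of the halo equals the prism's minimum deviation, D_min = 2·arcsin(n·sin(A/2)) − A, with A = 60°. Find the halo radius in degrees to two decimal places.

n·sin(A/2) = 1.306 × sin 30° = 1.306 × 0.5000 = 0.6530.
D_min = 2·arcsin(0.6530) − 60° = 2 × 40.768° − 60° = 21.536°.

21.54°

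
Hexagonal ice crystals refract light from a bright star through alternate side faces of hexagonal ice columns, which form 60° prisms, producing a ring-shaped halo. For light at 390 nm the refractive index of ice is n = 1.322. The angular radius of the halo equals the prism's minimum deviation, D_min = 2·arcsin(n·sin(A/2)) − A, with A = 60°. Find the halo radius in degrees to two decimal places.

n·sin(A/2) = 1.322 × sin 30° = 1.322 × 0.5000 = 0.6610.
D_min = 2·arcsin(0.6610) − 60° = 2 × 41.376° − 60° = 22.752°.

22.75°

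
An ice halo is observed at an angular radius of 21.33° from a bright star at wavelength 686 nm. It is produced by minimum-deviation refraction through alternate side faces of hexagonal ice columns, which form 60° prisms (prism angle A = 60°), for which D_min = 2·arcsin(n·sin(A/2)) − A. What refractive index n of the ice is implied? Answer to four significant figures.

1.303

Rearranging: n = sin((D_min + A)/2) / sin(A/2).
(D_min + A)/2 = (21.33° + 60°)/2 = 40.665°.
n = sin 40.665° / sin 30° = 0.6516 / 0.5000 = 1.3033.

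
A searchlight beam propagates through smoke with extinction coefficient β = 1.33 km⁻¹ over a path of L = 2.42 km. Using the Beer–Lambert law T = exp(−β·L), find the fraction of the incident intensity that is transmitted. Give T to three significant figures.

0.0400

τ = β·L = 1.33 × 2.42 = 3.2186.
T = exp(−3.2186) = 0.0400.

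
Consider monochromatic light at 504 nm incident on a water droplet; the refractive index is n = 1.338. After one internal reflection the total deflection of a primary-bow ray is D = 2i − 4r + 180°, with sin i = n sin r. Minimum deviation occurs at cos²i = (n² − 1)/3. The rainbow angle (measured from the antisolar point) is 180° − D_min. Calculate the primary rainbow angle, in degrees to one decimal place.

41.4°

cos²i = (1.79024 − 1)/3 = 0.26341; i = arccos(0.51324) = 59.120°.
sin r = sin 59.120°/1.338 = 0.64144; r = 39.899°.
D_min = 2·59.120° − 4·39.899° + 180° = 138.643°.
Rainbow angle = 180° − D_min = 41.357°.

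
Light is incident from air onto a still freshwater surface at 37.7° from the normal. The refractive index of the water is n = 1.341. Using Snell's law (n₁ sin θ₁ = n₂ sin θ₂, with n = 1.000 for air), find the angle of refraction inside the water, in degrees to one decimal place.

Snell: sin θ_r = sin θ_i / n = sin 37.7° / 1.341 = 0.6115 / 1.341 = 0.4560.
θ_r = arcsin(0.4560) = 27.13°.

27.1°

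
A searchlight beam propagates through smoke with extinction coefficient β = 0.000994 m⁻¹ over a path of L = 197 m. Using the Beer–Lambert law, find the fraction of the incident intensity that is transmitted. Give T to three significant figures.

0.822

τ = β·L = 0.000994 × 197 = 0.1958.
T = exp(−0.1958) = 0.8222.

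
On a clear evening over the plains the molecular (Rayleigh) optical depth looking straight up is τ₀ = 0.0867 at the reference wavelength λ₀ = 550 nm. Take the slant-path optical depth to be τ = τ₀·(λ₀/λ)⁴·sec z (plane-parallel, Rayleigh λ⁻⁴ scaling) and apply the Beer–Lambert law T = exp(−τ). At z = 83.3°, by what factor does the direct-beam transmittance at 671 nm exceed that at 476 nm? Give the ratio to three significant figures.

2.69

Airmass: sec 83.3° = 8.5711.
τ(671 nm) = 0.0867 × (550/671)⁴ × 8.5711 = 0.0867 × 0.4514 × 8.5711 = 0.3354.
τ(476 nm) = 0.0867 × (550/476)⁴ × 8.5711 = 0.0867 × 1.7825 × 8.5711 = 1.3246.
T(671)/T(476) = exp(τ_B − τ_A) = exp(0.9891) = 2.6889.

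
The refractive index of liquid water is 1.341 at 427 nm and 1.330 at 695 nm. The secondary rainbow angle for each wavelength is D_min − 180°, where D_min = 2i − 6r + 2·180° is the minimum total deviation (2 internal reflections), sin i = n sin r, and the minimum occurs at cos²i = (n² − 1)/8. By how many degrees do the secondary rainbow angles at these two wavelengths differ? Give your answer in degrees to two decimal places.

2.86°

At 427 nm (n = 1.341): cos²i = 0.09979 → i = 71.586°, r = 45.034°, D_min = 232.966°, rainbow angle = 52.966°.
At 695 nm (n = 1.330): cos²i = 0.09611 → i = 71.940°, r = 45.630°, D_min = 230.101°, rainbow angle = 50.101°.
Angular width = |52.966° − 50.101°| = 2.865°.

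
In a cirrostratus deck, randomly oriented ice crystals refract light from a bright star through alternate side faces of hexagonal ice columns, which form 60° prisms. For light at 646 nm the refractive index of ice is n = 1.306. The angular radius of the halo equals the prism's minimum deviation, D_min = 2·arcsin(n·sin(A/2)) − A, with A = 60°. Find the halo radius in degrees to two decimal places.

n·sin(A/2) = 1.306 × sin 30° = 1.306 × 0.5000 = 0.6530.
D_min = 2·arcsin(0.6530) − 60° = 2 × 40.768° − 60° = 21.536°.

21.54°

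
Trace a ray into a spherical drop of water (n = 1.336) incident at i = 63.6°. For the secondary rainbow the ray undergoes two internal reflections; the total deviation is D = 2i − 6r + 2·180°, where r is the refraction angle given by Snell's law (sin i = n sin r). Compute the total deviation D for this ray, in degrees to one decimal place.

234.6°

sin r = sin 63.6° / 1.336 = 0.8957/1.336 = 0.6704; r = 42.10°.
D = 2·63.6° − 6·42.10° + 2·180° = 127.20° − 252.61° + 360° = 234.59°.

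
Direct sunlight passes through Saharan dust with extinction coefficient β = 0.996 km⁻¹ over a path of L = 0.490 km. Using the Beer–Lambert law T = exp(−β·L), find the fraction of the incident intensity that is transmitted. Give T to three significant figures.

τ = β·L = 0.996 × 0.490 = 0.4880.
T = exp(−0.4880) = 0.6138.

0.614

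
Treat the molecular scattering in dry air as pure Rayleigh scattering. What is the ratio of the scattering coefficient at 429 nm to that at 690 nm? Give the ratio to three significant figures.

Rayleigh scattering ∝ λ⁻⁴, so the ratio of coefficients is the inverse fourth power of the wavelength ratio.
σ(429)/σ(690) = (690/429)⁴ = (1.6084)⁴ = 6.692.

6.69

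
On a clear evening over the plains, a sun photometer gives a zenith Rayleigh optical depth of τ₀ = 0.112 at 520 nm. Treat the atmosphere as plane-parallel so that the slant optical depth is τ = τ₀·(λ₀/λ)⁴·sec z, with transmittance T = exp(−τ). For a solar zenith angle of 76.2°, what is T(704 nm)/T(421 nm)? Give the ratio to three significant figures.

Airmass: sec 76.2° = 4.1923.
τ(704 nm) = 0.112 × (520/704)⁴ × 4.1923 = 0.112 × 0.2977 × 4.1923 = 0.1398.
τ(421 nm) = 0.112 × (520/421)⁴ × 4.1923 = 0.112 × 2.3275 × 4.1923 = 1.0928.
T(704)/T(421) = exp(τ_B − τ_A) = exp(0.9531) = 2.5937.

2.59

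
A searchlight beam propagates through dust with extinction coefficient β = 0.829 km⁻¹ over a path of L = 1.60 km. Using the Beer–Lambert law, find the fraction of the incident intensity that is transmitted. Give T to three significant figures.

0.265

τ = β·L = 0.829 × 1.60 = 1.3264.
T = exp(−1.3264) = 0.2654.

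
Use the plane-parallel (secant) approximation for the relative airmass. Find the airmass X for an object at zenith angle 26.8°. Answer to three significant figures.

1.12

X = sec z = 1/cos 26.8° = 1/0.8926 = 1.1203.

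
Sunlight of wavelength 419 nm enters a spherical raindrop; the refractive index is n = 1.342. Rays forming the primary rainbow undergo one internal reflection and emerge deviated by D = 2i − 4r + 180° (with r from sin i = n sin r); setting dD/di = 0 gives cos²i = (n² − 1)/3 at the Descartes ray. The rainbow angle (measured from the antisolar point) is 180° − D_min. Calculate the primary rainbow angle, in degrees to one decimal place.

40.8°

cos²i = (1.80096 − 1)/3 = 0.26699; i = arccos(0.51671) = 58.888°.
sin r = sin 58.888°/1.342 = 0.63797; r = 39.641°.
D_min = 2·58.888° − 4·39.641° + 180° = 139.213°.
Rainbow angle = 180° − D_min = 40.787°.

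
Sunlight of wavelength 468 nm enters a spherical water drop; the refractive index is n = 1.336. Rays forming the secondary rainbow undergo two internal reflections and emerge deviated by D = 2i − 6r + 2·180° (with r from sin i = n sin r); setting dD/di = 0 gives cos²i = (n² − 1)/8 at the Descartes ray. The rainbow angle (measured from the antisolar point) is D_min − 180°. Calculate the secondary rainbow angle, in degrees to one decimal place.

51.7°

cos²i = (1.78490 − 1)/8 = 0.09811; i = arccos(0.31323) = 71.746°.
sin r = sin 71.746°/1.336 = 0.71084; r = 45.303°.
D_min = 2·71.746° − 6·45.303° + 360° = 231.674°.
Rainbow angle = D_min − 180° = 51.674°.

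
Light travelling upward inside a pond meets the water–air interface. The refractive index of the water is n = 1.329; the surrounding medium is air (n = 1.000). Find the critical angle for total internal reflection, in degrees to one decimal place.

sin θ_c = n_air / n = 1.000 / 1.329 = 0.7524.
θ_c = arcsin(0.7524) = 48.80°.

48.8°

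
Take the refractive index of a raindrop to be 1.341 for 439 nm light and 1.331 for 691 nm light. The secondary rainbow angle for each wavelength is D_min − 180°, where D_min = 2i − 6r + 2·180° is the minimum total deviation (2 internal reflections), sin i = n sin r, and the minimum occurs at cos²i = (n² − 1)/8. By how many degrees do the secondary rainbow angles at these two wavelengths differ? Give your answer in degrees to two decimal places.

At 439 nm (n = 1.341): cos²i = 0.09979 → i = 71.586°, r = 45.034°, D_min = 232.966°, rainbow angle = 52.966°.
At 691 nm (n = 1.331): cos²i = 0.09645 → i = 71.907°, r = 45.575°, D_min = 230.365°, rainbow angle = 50.365°.
Angular width = |52.966° − 50.365°| = 2.601°.

2.60°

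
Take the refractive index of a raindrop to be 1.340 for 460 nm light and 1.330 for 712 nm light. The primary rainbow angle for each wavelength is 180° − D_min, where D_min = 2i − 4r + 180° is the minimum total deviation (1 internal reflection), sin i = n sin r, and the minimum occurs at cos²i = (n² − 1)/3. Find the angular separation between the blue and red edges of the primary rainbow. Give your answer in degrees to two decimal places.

At 460 nm (n = 1.340): cos²i = 0.26520 → i = 59.004°, r = 39.770°, D_min = 138.929°, rainbow angle = 41.071°.
At 712 nm (n = 1.330): cos²i = 0.25630 → i = 59.585°, r = 40.422°, D_min = 137.484°, rainbow angle = 42.516°.
Angular width = |41.071° − 42.516°| = 1.445°.

1.45°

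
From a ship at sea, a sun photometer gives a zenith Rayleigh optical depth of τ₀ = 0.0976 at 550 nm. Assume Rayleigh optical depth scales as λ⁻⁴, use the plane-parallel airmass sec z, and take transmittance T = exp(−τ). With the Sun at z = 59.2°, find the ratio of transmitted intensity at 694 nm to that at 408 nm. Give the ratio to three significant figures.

1.74

Airmass: sec 59.2° = 1.9530.
τ(694 nm) = 0.0976 × (550/694)⁴ × 1.9530 = 0.0976 × 0.3945 × 1.9530 = 0.0752.
τ(408 nm) = 0.0976 × (550/408)⁴ × 1.9530 = 0.0976 × 3.3023 × 1.9530 = 0.6294.
T(694)/T(408) = exp(τ_B − τ_A) = exp(0.5542) = 1.7406.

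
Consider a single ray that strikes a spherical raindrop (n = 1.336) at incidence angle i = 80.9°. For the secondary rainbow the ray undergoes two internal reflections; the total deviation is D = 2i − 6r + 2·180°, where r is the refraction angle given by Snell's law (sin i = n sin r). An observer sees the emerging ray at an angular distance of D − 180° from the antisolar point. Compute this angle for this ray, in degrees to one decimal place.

sin r = sin 80.9° / 1.336 = 0.9874/1.336 = 0.7391; r = 47.65°.
D = 2·80.9° − 6·47.65° + 2·180° = 161.80° − 285.92° + 360° = 235.88°.
Angle from antisolar point = D − 180° = 55.88°.

55.9°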